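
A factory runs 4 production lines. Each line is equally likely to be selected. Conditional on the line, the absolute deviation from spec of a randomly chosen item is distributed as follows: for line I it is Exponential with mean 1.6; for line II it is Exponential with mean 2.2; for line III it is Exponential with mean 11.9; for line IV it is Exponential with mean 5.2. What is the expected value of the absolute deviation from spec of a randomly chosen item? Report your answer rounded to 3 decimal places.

Component means — I: 1.6; II: 2.2; III: 11.9; IV: 5.2.
E[X] = 0.25·1.6 + 0.25·2.2 + 0.25·11.9 + 0.25·5.2 = 5.225.

5.225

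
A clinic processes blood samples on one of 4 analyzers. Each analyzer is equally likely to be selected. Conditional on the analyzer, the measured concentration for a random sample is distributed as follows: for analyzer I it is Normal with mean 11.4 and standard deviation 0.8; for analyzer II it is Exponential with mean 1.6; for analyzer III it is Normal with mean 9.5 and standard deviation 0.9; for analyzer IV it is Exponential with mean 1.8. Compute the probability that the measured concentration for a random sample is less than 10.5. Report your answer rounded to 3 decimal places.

0.748

Conditional on each analyzer, P(X < 10.5): I: 0.130295; II: 0.998588; III: 0.86674; IV: 0.997072.
By total probability, P(X < 10.5) = 0.25·0.130295 + 0.25·0.998588 + 0.25·0.86674 + 0.25·0.997072 = 0.748173.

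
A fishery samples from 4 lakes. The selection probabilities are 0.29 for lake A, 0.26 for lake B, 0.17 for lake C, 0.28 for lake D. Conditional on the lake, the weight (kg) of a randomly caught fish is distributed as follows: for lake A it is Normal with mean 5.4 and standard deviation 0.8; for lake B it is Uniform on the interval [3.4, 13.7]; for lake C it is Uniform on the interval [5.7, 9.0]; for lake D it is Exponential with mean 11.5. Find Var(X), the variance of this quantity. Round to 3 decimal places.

45.143

Per component, A: μ=5.4, E[X²]=29.8; B: μ=8.55, E[X²]=81.9433; C: μ=7.35, E[X²]=54.93; D: μ=11.5, E[X²]=264.5.
E[X] = 0.29·5.4 + 0.26·8.55 + 0.17·7.35 + 0.28·11.5 = 8.2585.
E[X²] = 0.29·29.8 + 0.26·81.9433 + 0.17·54.93 + 0.28·264.5 = 113.345.
Var(X) = E[X²] − (E[X])² = 113.345 − 68.2028 = 45.1425.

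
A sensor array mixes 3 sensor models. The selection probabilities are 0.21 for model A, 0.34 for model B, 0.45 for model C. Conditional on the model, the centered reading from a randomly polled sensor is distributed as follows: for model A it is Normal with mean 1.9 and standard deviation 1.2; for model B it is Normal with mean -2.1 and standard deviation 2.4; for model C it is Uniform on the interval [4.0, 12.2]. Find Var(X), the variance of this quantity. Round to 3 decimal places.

25.475

Per component, A: μ=1.9, E[X²]=5.05; B: μ=-2.1, E[X²]=10.17; C: μ=8.1, E[X²]=71.2133.
E[X] = 0.21·1.9 + 0.34·-2.1 + 0.45·8.1 = 3.33.
E[X²] = 0.21·5.05 + 0.34·10.17 + 0.45·71.2133 = 36.5643.
Var(X) = E[X²] − (E[X])² = 36.5643 − 11.0889 = 25.4754.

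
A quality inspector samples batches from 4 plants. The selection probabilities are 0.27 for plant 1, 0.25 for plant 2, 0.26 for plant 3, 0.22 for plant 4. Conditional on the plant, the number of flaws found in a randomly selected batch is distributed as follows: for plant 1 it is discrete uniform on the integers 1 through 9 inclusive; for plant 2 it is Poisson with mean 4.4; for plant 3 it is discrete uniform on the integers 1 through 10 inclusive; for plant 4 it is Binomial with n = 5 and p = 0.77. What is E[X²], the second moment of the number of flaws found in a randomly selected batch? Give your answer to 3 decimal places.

27.956

For each component E[X²] = Var + (mean)², giving 1: 31.6667; 2: 23.76; 3: 38.5; 4: 15.708.
Overall E[X²] = 0.27·31.6667 + 0.25·23.76 + 0.26·38.5 + 0.22·15.708 = 27.9558.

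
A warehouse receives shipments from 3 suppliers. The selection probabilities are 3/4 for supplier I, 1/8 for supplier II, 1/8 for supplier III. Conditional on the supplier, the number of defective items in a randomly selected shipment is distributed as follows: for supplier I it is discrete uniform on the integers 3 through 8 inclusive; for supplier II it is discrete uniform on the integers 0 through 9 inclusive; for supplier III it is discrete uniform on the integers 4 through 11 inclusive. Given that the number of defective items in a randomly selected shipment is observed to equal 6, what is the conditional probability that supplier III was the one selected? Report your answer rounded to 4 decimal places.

Likelihoods P(X=6 | ·): I: 0.166667; II: 0.1; III: 0.125.
Posterior ∝ prior × likelihood. Numerator for III: 0.125·0.125 = 0.015625.
Normalizing constant: 0.75·0.166667 + 0.125·0.1 + 0.125·0.125 = 0.153125.
P(III | observation) = 0.015625 / 0.153125 = 0.102041.

0.1020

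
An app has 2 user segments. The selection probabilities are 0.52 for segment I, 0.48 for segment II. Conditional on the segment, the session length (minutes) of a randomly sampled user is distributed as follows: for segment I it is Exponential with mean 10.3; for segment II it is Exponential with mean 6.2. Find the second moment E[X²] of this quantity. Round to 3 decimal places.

147.236

For each component E[X²] = Var + (mean)², giving I: 212.18; II: 76.88.
Overall E[X²] = 0.52·212.18 + 0.48·76.88 = 147.236.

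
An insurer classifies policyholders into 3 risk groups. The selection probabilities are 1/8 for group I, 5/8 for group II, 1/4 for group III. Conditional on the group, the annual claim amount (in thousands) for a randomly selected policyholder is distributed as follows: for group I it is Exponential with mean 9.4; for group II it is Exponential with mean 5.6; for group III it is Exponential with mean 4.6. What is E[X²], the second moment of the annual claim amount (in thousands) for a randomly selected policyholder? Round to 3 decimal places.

71.870

For each component E[X²] = Var + (mean)², giving I: 176.72; II: 62.72; III: 42.32.
Overall E[X²] = 0.125·176.72 + 0.625·62.72 + 0.25·42.32 = 71.87.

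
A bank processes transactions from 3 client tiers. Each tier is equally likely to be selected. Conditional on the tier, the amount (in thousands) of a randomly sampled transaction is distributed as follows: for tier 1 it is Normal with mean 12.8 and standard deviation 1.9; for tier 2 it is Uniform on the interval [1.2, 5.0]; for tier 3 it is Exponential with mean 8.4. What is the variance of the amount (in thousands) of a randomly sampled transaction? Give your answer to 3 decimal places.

Per component, 1: μ=12.8, E[X²]=167.45; 2: μ=3.1, E[X²]=10.8133; 3: μ=8.4, E[X²]=141.12.
E[X] = 0.333333·12.8 + 0.333333·3.1 + 0.333333·8.4 = 8.1.
E[X²] = 0.333333·167.45 + 0.333333·10.8133 + 0.333333·141.12 = 106.461.
Var(X) = E[X²] − (E[X])² = 106.461 − 65.61 = 40.8511.

40.851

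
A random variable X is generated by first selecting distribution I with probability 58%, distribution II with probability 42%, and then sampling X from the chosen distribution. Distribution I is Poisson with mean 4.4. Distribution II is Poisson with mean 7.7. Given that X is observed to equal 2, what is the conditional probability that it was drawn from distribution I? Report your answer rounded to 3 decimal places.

Likelihoods P(X=2 | ·): I: 0.118845; II: 0.0134241.
Posterior ∝ prior × likelihood. Numerator for I: 0.58·0.118845 = 0.0689299.
Normalizing constant: 0.58·0.118845 + 0.42·0.0134241 = 0.074568.
P(I | observation) = 0.0689299 / 0.074568 = 0.92439.

0.924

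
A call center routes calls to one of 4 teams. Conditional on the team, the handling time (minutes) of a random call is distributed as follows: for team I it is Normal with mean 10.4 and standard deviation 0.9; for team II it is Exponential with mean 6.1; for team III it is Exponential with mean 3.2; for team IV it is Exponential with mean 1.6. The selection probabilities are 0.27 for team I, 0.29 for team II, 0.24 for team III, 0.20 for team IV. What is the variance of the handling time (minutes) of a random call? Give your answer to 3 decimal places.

Per component, I: μ=10.4, E[X²]=108.97; II: μ=6.1, E[X²]=74.42; III: μ=3.2, E[X²]=20.48; IV: μ=1.6, E[X²]=5.12.
E[X] = 0.27·10.4 + 0.29·6.1 + 0.24·3.2 + 0.2·1.6 = 5.665.
E[X²] = 0.27·108.97 + 0.29·74.42 + 0.24·20.48 + 0.2·5.12 = 56.9429.
Var(X) = E[X²] − (E[X])² = 56.9429 − 32.0922 = 24.8507.

24.851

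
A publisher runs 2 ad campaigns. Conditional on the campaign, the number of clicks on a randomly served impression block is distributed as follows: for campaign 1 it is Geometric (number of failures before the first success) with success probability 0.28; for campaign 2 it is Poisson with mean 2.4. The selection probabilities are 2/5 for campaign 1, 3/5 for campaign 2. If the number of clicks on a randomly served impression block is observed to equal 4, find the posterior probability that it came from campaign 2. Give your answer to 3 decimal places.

Likelihoods P(X=4 | ·): 1: 0.0752468; 2: 0.125408.
Posterior ∝ prior × likelihood. Numerator for 2: 0.6·0.125408 = 0.0752451.
Normalizing constant: 0.4·0.0752468 + 0.6·0.125408 = 0.105344.
P(2 | observation) = 0.0752451 / 0.105344 = 0.714281.

0.714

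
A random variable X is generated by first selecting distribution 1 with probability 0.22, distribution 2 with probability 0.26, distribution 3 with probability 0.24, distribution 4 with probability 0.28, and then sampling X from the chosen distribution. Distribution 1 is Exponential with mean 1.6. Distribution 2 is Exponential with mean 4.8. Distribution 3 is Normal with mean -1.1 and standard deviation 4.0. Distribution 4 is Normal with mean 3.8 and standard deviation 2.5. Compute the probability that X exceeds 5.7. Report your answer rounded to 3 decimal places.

Conditional on each component, P(X > 5.7): 1: 0.0283678; 2: 0.304983; 3: 0.0445655; 4: 0.223627.
By total probability, P(X > 5.7) = 0.22·0.0283678 + 0.26·0.304983 + 0.24·0.0445655 + 0.28·0.223627 = 0.158848.

0.159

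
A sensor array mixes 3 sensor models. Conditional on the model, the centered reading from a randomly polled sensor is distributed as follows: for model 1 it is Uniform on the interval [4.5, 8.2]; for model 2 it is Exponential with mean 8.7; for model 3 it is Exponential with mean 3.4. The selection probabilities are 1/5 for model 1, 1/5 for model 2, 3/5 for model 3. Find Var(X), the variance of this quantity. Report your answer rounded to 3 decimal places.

26.938

Per component, 1: μ=6.35, E[X²]=41.4633; 2: μ=8.7, E[X²]=151.38; 3: μ=3.4, E[X²]=23.12.
E[X] = 0.2·6.35 + 0.2·8.7 + 0.6·3.4 = 5.05.
E[X²] = 0.2·41.4633 + 0.2·151.38 + 0.6·23.12 = 52.4407.
Var(X) = E[X²] − (E[X])² = 52.4407 − 25.5025 = 26.9382.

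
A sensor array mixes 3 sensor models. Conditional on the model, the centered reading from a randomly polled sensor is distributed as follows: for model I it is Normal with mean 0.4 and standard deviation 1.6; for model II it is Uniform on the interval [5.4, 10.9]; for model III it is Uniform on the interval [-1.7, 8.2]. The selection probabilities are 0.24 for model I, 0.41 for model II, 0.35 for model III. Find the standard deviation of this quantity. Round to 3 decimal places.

Per component, I: μ=0.4, E[X²]=2.72; II: μ=8.15, E[X²]=68.9433; III: μ=3.25, E[X²]=18.73.
E[X] = 0.24·0.4 + 0.41·8.15 + 0.35·3.25 = 4.575.
E[X²] = 0.24·2.72 + 0.41·68.9433 + 0.35·18.73 = 35.4751.
Var(X) = E[X²] − (E[X])² = 35.4751 − 20.9306 = 14.5444.
SD(X) = √14.5444 = 3.81372.

3.814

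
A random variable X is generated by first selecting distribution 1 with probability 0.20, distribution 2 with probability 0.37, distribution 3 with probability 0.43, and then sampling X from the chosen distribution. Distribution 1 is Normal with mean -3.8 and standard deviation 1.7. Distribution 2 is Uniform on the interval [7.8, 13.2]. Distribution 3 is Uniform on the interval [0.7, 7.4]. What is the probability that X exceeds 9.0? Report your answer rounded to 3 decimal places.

Conditional on each component, P(X > 9.0): 1: 2.55351e-14; 2: 0.777778; 3: 0.
By total probability, P(X > 9.0) = 0.2·2.55351e-14 + 0.37·0.777778 + 0.43·0 = 0.287778.

0.288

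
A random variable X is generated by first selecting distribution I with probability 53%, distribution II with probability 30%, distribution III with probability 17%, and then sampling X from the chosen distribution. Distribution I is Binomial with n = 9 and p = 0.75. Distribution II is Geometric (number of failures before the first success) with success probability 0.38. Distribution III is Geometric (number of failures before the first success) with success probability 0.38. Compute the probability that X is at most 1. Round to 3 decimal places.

Conditional on each component, P(X ≤ 1): I: 0.000106812; II: 0.6156; III: 0.6156.
By total probability, P(X ≤ 1) = 0.53·0.000106812 + 0.3·0.6156 + 0.17·0.6156 = 0.289389.

0.289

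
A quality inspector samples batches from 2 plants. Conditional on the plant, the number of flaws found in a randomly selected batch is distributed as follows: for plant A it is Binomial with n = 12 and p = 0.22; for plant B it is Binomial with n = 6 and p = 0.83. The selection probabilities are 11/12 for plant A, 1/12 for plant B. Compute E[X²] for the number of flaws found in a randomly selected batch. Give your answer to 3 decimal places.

10.414

For each component E[X²] = Var + (mean)², giving A: 9.0288; B: 25.647.
Overall E[X²] = 0.916667·9.0288 + 0.0833333·25.647 = 10.4137.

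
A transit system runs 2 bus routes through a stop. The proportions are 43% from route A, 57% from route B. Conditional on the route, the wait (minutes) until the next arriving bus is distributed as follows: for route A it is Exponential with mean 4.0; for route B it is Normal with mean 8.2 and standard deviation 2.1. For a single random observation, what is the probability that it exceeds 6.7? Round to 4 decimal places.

Conditional on each route, P(X > 6.7): A: 0.187308; B: 0.762475.
By total probability, P(X > 6.7) = 0.43·0.187308 + 0.57·0.762475 = 0.515153.

0.5152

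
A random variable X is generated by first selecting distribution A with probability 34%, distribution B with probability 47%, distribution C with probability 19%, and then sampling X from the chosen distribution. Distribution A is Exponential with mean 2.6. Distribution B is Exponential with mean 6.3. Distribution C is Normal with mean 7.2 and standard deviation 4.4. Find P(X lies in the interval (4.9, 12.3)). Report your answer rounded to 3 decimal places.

Conditional on each component, P(4.9 < X < 12.3): A: 0.143068; B: 0.31749; C: 0.576208.
By total probability, P(4.9 < X < 12.3) = 0.34·0.143068 + 0.47·0.31749 + 0.19·0.576208 = 0.307343.

0.307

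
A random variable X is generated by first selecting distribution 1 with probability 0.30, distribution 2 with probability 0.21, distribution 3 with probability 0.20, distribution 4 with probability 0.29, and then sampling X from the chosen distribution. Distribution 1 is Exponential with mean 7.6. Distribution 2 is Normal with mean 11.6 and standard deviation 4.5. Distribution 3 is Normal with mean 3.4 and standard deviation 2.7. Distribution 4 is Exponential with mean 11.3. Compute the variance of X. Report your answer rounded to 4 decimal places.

69.7754

Per component, 1: μ=7.6, E[X²]=115.52; 2: μ=11.6, E[X²]=154.81; 3: μ=3.4, E[X²]=18.85; 4: μ=11.3, E[X²]=255.38.
E[X] = 0.3·7.6 + 0.21·11.6 + 0.2·3.4 + 0.29·11.3 = 8.673.
E[X²] = 0.3·115.52 + 0.21·154.81 + 0.2·18.85 + 0.29·255.38 = 144.996.
Var(X) = E[X²] − (E[X])² = 144.996 − 75.2209 = 69.7754.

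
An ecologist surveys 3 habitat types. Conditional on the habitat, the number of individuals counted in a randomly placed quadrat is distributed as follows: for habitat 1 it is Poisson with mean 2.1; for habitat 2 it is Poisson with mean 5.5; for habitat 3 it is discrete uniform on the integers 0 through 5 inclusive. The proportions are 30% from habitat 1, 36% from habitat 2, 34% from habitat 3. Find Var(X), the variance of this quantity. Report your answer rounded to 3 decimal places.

Per component, 1: μ=2.1, E[X²]=6.51; 2: μ=5.5, E[X²]=35.75; 3: μ=2.5, E[X²]=9.16667.
E[X] = 0.3·2.1 + 0.36·5.5 + 0.34·2.5 = 3.46.
E[X²] = 0.3·6.51 + 0.36·35.75 + 0.34·9.16667 = 17.9397.
Var(X) = E[X²] − (E[X])² = 17.9397 − 11.9716 = 5.96807.

5.968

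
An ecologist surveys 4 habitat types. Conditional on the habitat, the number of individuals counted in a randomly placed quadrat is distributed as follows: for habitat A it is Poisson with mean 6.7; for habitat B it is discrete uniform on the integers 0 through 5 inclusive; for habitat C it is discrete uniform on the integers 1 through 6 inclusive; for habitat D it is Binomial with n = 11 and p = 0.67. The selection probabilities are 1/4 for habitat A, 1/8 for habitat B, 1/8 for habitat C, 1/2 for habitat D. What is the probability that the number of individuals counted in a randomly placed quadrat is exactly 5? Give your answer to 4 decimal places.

0.1166

Conditional on each habitat, P(X = 5): A: 0.13849; B: 0.166667; C: 0.166667; D: 0.0805563.
By total probability, P(X = 5) = 0.25·0.13849 + 0.125·0.166667 + 0.125·0.166667 + 0.5·0.0805563 = 0.116567.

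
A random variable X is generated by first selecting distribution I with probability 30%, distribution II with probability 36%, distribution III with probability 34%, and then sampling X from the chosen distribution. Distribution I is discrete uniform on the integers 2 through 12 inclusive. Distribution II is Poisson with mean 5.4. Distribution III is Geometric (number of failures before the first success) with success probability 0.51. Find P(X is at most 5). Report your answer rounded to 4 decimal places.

0.6410

Conditional on each component, P(X ≤ 5): I: 0.363636; II: 0.546132; III: 0.986159.
By total probability, P(X ≤ 5) = 0.3·0.363636 + 0.36·0.546132 + 0.34·0.986159 = 0.640992.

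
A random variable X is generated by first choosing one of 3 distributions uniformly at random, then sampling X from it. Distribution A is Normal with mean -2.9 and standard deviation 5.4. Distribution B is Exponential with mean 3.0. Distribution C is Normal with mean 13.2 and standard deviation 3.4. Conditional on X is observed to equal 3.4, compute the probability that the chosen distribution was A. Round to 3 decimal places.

0.255

Likelihoods f(3.4 | ·): A: 0.0374072; B: 0.107319; C: 0.00184239.
Posterior ∝ prior × likelihood. Numerator for A: 0.333333·0.0374072 = 0.0124691.
Normalizing constant: 0.333333·0.0374072 + 0.333333·0.107319 + 0.333333·0.00184239 = 0.0488563.
P(A | observation) = 0.0124691 / 0.0488563 = 0.255219.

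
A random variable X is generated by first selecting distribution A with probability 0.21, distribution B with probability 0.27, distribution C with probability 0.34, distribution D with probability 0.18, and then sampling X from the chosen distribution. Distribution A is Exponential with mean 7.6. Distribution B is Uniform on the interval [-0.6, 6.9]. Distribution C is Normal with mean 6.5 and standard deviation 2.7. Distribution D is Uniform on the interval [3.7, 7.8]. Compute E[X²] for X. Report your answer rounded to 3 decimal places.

51.251

For each component E[X²] = Var + (mean)², giving A: 115.52; B: 14.61; C: 49.54; D: 34.4633.
Overall E[X²] = 0.21·115.52 + 0.27·14.61 + 0.34·49.54 + 0.18·34.4633 = 51.2509.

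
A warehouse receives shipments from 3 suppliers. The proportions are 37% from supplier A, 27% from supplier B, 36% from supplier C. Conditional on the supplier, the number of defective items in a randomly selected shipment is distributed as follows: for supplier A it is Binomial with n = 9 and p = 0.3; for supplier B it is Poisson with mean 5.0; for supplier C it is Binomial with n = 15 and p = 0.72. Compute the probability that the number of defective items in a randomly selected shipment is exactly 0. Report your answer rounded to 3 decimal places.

Conditional on each supplier, P(X = 0): A: 0.0403536; B: 0.00673795; C: 5.09766e-09.
By total probability, P(X = 0) = 0.37·0.0403536 + 0.27·0.00673795 + 0.36·5.09766e-09 = 0.0167501.

0.017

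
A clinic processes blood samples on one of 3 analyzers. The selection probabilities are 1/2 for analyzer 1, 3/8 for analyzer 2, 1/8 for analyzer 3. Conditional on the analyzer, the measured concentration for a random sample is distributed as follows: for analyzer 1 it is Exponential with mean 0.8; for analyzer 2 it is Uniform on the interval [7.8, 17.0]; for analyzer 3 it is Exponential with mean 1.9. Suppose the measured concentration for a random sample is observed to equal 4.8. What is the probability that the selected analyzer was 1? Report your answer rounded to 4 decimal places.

0.2275

Likelihoods f(4.8 | ·): 1: 0.00309844; 2: 0; 3: 0.0420805.
Posterior ∝ prior × likelihood. Numerator for 1: 0.5·0.00309844 = 0.00154922.
Normalizing constant: 0.5·0.00309844 + 0.375·0 + 0.125·0.0420805 = 0.00680929.
P(1 | observation) = 0.00154922 / 0.00680929 = 0.227516.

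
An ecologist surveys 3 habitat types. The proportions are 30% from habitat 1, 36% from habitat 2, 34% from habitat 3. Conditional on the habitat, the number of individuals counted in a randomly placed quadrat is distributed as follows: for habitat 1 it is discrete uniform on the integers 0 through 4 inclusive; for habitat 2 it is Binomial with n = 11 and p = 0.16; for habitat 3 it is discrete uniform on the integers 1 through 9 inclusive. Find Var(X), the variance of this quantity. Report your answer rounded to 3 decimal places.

5.608

Per component, 1: μ=2, E[X²]=6; 2: μ=1.76, E[X²]=4.576; 3: μ=5, E[X²]=31.6667.
E[X] = 0.3·2 + 0.36·1.76 + 0.34·5 = 2.9336.
E[X²] = 0.3·6 + 0.36·4.576 + 0.34·31.6667 = 14.214.
Var(X) = E[X²] − (E[X])² = 14.214 − 8.60601 = 5.60802.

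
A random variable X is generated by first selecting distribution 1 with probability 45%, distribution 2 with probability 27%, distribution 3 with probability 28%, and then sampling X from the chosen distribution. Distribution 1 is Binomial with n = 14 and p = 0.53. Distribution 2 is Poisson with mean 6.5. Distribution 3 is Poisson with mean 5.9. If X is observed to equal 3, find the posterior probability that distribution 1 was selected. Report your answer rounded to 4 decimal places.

Likelihoods P(X=3 | ·): 1: 0.0133969; 2: 0.0688137; 3: 0.0937707.
Posterior ∝ prior × likelihood. Numerator for 1: 0.45·0.0133969 = 0.00602862.
Normalizing constant: 0.45·0.0133969 + 0.27·0.0688137 + 0.28·0.0937707 = 0.0508641.
P(1 | observation) = 0.00602862 / 0.0508641 = 0.118524.

0.1185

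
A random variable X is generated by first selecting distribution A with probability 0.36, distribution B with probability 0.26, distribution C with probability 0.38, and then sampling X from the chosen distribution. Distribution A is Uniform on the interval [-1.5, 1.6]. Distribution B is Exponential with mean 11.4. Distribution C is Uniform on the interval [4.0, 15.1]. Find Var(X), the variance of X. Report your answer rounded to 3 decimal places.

Per component, A: μ=0.05, E[X²]=0.803333; B: μ=11.4, E[X²]=259.92; C: μ=9.55, E[X²]=101.47.
E[X] = 0.36·0.05 + 0.26·11.4 + 0.38·9.55 = 6.611.
E[X²] = 0.36·0.803333 + 0.26·259.92 + 0.38·101.47 = 106.427.
Var(X) = E[X²] − (E[X])² = 106.427 − 43.7053 = 62.7217.

62.722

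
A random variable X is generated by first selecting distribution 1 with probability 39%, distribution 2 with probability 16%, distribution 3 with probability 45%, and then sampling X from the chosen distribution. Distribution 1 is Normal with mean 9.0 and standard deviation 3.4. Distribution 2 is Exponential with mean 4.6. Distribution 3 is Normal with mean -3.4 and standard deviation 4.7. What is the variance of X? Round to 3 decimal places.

50.635

Per component, 1: μ=9, E[X²]=92.56; 2: μ=4.6, E[X²]=42.32; 3: μ=-3.4, E[X²]=33.65.
E[X] = 0.39·9 + 0.16·4.6 + 0.45·-3.4 = 2.716.
E[X²] = 0.39·92.56 + 0.16·42.32 + 0.45·33.65 = 58.0121.
Var(X) = E[X²] − (E[X])² = 58.0121 − 7.37666 = 50.6354.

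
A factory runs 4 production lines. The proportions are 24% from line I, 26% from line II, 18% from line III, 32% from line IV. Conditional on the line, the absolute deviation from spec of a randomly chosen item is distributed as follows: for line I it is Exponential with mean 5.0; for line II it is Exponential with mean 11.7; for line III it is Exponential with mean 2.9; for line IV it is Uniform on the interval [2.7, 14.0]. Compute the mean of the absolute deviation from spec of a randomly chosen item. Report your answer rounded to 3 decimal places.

Component means — I: 5; II: 11.7; III: 2.9; IV: 8.35.
E[X] = 0.24·5 + 0.26·11.7 + 0.18·2.9 + 0.32·8.35 = 7.436.

7.436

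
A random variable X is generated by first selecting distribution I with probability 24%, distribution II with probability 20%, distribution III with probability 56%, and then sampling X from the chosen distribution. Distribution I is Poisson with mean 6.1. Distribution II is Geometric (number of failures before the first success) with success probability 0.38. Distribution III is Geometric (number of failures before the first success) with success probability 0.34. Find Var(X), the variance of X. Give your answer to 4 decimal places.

Per component, I: μ=6.1, E[X²]=43.31; II: μ=1.63158, E[X²]=6.95568; III: μ=1.94118, E[X²]=9.47751.
E[X] = 0.24·6.1 + 0.2·1.63158 + 0.56·1.94118 = 2.87737.
E[X²] = 0.24·43.31 + 0.2·6.95568 + 0.56·9.47751 = 17.0929.
Var(X) = E[X²] − (E[X])² = 17.0929 − 8.27928 = 8.81366.

8.8137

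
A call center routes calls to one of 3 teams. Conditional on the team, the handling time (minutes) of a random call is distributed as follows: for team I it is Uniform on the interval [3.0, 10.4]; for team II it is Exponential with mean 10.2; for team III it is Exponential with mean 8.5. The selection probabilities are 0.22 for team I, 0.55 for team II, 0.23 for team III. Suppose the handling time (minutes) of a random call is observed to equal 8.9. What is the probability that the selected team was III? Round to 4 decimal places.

0.1538

Likelihoods f(8.9 | ·): I: 0.135135; II: 0.0409691; III: 0.0412904.
Posterior ∝ prior × likelihood. Numerator for III: 0.23·0.0412904 = 0.00949679.
Normalizing constant: 0.22·0.135135 + 0.55·0.0409691 + 0.23·0.0412904 = 0.0617595.
P(III | observation) = 0.00949679 / 0.0617595 = 0.15377.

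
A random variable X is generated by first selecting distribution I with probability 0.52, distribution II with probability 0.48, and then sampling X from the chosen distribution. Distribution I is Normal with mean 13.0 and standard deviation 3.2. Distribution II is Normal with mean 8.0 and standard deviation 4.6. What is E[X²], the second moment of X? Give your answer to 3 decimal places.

134.082

For each component E[X²] = Var + (mean)², giving I: 179.24; II: 85.16.
Overall E[X²] = 0.52·179.24 + 0.48·85.16 = 134.082.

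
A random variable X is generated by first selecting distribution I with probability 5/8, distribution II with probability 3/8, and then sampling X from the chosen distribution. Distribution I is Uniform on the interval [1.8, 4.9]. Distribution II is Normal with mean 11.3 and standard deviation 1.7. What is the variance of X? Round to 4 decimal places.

16.3974

Per component, I: μ=3.35, E[X²]=12.0233; II: μ=11.3, E[X²]=130.58.
E[X] = 0.625·3.35 + 0.375·11.3 = 6.33125.
E[X²] = 0.625·12.0233 + 0.375·130.58 = 56.4821.
Var(X) = E[X²] − (E[X])² = 56.4821 − 40.0847 = 16.3974.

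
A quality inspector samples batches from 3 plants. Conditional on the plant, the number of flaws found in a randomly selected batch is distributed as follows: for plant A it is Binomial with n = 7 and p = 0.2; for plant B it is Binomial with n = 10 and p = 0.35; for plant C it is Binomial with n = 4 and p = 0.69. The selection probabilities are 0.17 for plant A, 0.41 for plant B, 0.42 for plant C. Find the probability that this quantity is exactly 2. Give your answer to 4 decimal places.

Conditional on each plant, P(X = 2): A: 0.275251; B: 0.175653; C: 0.274519.
By total probability, P(X = 2) = 0.17·0.275251 + 0.41·0.175653 + 0.42·0.274519 = 0.234109.

0.2341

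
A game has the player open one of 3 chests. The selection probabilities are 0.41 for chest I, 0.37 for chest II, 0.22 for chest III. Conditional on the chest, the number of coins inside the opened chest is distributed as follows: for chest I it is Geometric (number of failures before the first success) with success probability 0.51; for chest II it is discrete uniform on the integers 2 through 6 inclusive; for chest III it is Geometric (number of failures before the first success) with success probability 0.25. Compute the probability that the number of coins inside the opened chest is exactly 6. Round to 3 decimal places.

0.087

Conditional on each chest, P(X = 6): I: 0.00705906; II: 0.2; III: 0.0444946.
By total probability, P(X = 6) = 0.41·0.00705906 + 0.37·0.2 + 0.22·0.0444946 = 0.086683.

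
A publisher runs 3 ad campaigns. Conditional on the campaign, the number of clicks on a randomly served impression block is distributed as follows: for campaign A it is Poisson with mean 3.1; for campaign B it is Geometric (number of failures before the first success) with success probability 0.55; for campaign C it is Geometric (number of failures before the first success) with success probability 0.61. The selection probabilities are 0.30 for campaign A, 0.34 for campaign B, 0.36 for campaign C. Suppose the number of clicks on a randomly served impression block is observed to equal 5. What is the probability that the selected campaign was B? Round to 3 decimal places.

0.092

Likelihoods P(X=5 | ·): A: 0.107477; B: 0.010149; C: 0.00550368.
Posterior ∝ prior × likelihood. Numerator for B: 0.34·0.010149 = 0.00345068.
Normalizing constant: 0.3·0.107477 + 0.34·0.010149 + 0.36·0.00550368 = 0.037675.
P(B | observation) = 0.00345068 / 0.037675 = 0.0915906.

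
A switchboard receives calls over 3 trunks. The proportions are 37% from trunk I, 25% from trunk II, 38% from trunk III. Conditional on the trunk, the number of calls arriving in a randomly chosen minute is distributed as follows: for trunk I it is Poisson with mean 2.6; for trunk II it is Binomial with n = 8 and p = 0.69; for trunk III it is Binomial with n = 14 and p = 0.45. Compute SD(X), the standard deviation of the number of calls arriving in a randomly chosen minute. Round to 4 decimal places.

2.3405

Per component, I: μ=2.6, E[X²]=9.36; II: μ=5.52, E[X²]=32.1816; III: μ=6.3, E[X²]=43.155.
E[X] = 0.37·2.6 + 0.25·5.52 + 0.38·6.3 = 4.736.
E[X²] = 0.37·9.36 + 0.25·32.1816 + 0.38·43.155 = 27.9075.
Var(X) = E[X²] − (E[X])² = 27.9075 − 22.4297 = 5.4778.
SD(X) = √5.4778 = 2.34047.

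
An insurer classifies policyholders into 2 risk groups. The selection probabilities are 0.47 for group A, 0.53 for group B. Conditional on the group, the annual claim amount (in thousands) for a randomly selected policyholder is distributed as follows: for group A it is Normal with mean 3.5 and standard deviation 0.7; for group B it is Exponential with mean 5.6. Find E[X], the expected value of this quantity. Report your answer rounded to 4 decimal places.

4.6130

Component means — A: 3.5; B: 5.6.
E[X] = 0.47·3.5 + 0.53·5.6 = 4.613.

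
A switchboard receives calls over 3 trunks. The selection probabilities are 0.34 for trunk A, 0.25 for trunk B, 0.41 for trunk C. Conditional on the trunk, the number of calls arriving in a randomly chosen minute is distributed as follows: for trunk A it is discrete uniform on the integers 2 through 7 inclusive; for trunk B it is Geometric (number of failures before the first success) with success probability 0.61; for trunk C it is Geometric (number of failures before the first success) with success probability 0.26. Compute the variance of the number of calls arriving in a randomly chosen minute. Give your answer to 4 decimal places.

Per component, A: μ=4.5, E[X²]=23.1667; B: μ=0.639344, E[X²]=1.45687; C: μ=2.84615, E[X²]=19.0473.
E[X] = 0.34·4.5 + 0.25·0.639344 + 0.41·2.84615 = 2.85676.
E[X²] = 0.34·23.1667 + 0.25·1.45687 + 0.41·19.0473 = 16.0503.
Var(X) = E[X²] − (E[X])² = 16.0503 − 8.16107 = 7.88922.

7.8892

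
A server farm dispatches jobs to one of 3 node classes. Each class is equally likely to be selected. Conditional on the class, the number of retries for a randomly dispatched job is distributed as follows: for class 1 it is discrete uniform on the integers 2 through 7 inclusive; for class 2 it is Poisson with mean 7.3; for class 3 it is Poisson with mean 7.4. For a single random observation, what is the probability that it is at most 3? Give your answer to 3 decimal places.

0.155

Conditional on each class, P(X ≤ 3): 1: 0.333333; 2: 0.067406; 3: 0.063153.
By total probability, P(X ≤ 3) = 0.333333·0.333333 + 0.333333·0.067406 + 0.333333·0.063153 = 0.154631.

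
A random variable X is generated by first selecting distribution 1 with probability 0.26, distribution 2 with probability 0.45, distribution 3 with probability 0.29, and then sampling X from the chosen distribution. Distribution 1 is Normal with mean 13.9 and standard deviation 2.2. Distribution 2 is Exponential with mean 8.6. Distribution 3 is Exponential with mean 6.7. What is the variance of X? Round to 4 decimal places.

Per component, 1: μ=13.9, E[X²]=198.05; 2: μ=8.6, E[X²]=147.92; 3: μ=6.7, E[X²]=89.78.
E[X] = 0.26·13.9 + 0.45·8.6 + 0.29·6.7 = 9.427.
E[X²] = 0.26·198.05 + 0.45·147.92 + 0.29·89.78 = 144.093.
Var(X) = E[X²] − (E[X])² = 144.093 − 88.8683 = 55.2249.

55.2249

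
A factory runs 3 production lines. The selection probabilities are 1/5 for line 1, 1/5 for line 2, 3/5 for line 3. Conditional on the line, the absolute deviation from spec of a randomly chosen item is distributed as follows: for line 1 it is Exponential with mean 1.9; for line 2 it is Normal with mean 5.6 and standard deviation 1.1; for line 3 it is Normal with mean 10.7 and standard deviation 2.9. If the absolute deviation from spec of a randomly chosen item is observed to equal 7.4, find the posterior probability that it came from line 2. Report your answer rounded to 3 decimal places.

Likelihoods f(7.4 | ·): 1: 0.0107099; 2: 0.0950748; 3: 0.0719997.
Posterior ∝ prior × likelihood. Numerator for 2: 0.2·0.0950748 = 0.019015.
Normalizing constant: 0.2·0.0107099 + 0.2·0.0950748 + 0.6·0.0719997 = 0.0643568.
P(2 | observation) = 0.019015 / 0.0643568 = 0.295462.

0.295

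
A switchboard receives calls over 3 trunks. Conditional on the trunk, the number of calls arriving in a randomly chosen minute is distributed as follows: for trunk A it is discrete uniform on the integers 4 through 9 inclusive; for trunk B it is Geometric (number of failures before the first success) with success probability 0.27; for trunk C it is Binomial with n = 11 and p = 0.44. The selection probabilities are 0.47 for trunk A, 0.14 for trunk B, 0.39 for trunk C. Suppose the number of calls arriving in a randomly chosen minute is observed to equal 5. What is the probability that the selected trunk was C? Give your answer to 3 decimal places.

Likelihoods P(X=5 | ·): A: 0.166667; B: 0.0559729; C: 0.234981.
Posterior ∝ prior × likelihood. Numerator for C: 0.39·0.234981 = 0.0916428.
Normalizing constant: 0.47·0.166667 + 0.14·0.0559729 + 0.39·0.234981 = 0.177812.
P(C | observation) = 0.0916428 / 0.177812 = 0.51539.

0.515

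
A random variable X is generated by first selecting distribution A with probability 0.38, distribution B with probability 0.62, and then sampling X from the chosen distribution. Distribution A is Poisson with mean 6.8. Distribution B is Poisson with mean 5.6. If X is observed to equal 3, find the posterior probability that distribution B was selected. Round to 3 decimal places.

Likelihoods P(X=3 | ·): A: 0.0583678; B: 0.108234.
Posterior ∝ prior × likelihood. Numerator for B: 0.62·0.108234 = 0.0671051.
Normalizing constant: 0.38·0.0583678 + 0.62·0.108234 = 0.0892848.
P(B | observation) = 0.0671051 / 0.0892848 = 0.751584.

0.752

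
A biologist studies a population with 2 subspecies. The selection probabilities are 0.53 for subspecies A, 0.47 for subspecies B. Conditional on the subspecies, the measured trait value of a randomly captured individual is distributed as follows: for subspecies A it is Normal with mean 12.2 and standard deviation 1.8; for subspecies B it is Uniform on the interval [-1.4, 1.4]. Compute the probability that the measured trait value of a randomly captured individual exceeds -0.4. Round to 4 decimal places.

0.8321

Conditional on each subspecies, P(X > -0.4): A: 1; B: 0.642857.
By total probability, P(X > -0.4) = 0.53·1 + 0.47·0.642857 = 0.832143.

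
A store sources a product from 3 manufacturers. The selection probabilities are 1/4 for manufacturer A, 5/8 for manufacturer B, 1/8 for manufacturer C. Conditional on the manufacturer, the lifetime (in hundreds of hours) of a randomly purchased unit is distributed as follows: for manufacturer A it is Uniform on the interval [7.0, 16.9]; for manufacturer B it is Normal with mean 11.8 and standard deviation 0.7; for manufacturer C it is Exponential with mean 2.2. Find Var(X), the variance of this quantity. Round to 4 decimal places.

Per component, A: μ=11.95, E[X²]=150.97; B: μ=11.8, E[X²]=139.73; C: μ=2.2, E[X²]=9.68.
E[X] = 0.25·11.95 + 0.625·11.8 + 0.125·2.2 = 10.6375.
E[X²] = 0.25·150.97 + 0.625·139.73 + 0.125·9.68 = 126.284.
Var(X) = E[X²] − (E[X])² = 126.284 − 113.156 = 13.1273.

13.1273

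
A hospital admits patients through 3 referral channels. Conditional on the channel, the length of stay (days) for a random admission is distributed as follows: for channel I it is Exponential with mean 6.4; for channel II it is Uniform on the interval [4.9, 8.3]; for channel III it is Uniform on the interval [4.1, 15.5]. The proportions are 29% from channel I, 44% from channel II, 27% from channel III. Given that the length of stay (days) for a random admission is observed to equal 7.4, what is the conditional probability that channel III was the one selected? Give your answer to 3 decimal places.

0.142

Likelihoods f(7.4 | ·): I: 0.0491662; II: 0.294118; III: 0.0877193.
Posterior ∝ prior × likelihood. Numerator for III: 0.27·0.0877193 = 0.0236842.
Normalizing constant: 0.29·0.0491662 + 0.44·0.294118 + 0.27·0.0877193 = 0.167354.
P(III | observation) = 0.0236842 / 0.167354 = 0.141521.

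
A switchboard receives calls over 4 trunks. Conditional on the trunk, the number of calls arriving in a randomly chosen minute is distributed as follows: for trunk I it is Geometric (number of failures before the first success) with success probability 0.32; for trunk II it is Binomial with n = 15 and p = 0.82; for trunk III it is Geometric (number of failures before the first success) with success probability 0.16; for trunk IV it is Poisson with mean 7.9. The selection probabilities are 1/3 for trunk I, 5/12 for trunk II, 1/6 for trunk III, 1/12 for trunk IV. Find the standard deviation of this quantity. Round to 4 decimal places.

Per component, I: μ=2.125, E[X²]=11.1562; II: μ=12.3, E[X²]=153.504; III: μ=5.25, E[X²]=60.375; IV: μ=7.9, E[X²]=70.31.
E[X] = 0.333333·2.125 + 0.416667·12.3 + 0.166667·5.25 + 0.0833333·7.9 = 7.36667.
E[X²] = 0.333333·11.1562 + 0.416667·153.504 + 0.166667·60.375 + 0.0833333·70.31 = 83.6004.
Var(X) = E[X²] − (E[X])² = 83.6004 − 54.2678 = 29.3326.
SD(X) = √29.3326 = 5.41596.

5.4160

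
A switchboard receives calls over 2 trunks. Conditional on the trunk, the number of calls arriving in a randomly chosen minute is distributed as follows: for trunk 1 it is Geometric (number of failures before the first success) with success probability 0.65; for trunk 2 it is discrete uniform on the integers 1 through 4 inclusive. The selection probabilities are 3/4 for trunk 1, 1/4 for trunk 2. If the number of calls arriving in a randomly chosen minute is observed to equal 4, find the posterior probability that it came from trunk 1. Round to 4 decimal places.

0.1048

Likelihoods P(X=4 | ·): 1: 0.00975406; 2: 0.25.
Posterior ∝ prior × likelihood. Numerator for 1: 0.75·0.00975406 = 0.00731555.
Normalizing constant: 0.75·0.00975406 + 0.25·0.25 = 0.0698155.
P(1 | observation) = 0.00731555 / 0.0698155 = 0.104784.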